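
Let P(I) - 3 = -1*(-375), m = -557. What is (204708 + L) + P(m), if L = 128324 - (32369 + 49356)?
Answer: 251685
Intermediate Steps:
P(I) = 378 (P(I) = 3 - 1*(-375) = 3 + 375 = 378)
L = 46599 (L = 128324 - 1*81725 = 128324 - 81725 = 46599)
(204708 + L) + P(m) = (204708 + 46599) + 378 = 251307 + 378 = 251685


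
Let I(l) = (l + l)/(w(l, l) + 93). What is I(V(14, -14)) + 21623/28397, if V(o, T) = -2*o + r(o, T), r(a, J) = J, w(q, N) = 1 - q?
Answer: 138845/965498 ≈ 0.14381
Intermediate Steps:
V(o, T) = T - 2*o (V(o, T) = -2*o + T = T - 2*o)
I(l) = 2*l/(94 - l) (I(l) = (l + l)/((1 - l) + 93) = (2*l)/(94 - l) = 2*l/(94 - l))
I(V(14, -14)) + 21623/28397 = -2*(-14 - 2*14)/(-94 + (-14 - 2*14)) + 21623/28397 = -2*(-14 - 28)/(-94 + (-14 - 28)) + 21623*(1/28397) = -2*(-42)/(-94 - 42) + 21623/28397 = -2*(-42)/(-136) + 21623/28397 = -2*(-42)*(-1/136) + 21623/28397 = -21/34 + 21623/28397 = 138845/965498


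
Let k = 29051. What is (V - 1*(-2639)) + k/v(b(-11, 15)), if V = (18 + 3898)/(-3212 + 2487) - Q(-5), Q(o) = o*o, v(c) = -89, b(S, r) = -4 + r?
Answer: 147257851/64525 ≈ 2282.2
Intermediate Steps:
Q(o) = o²
V = -22041/725 (V = (18 + 3898)/(-3212 + 2487) - 1*(-5)² = 3916/(-725) - 1*25 = 3916*(-1/725) - 25 = -3916/725 - 25 = -22041/725 ≈ -30.401)
(V - 1*(-2639)) + k/v(b(-11, 15)) = (-22041/725 - 1*(-2639)) + 29051/(-89) = (-22041/725 + 2639) + 29051*(-1/89) = 1891234/725 - 29051/89 = 147257851/64525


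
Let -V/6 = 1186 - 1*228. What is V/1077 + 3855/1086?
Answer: -232277/129958 ≈ -1.7873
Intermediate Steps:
V = -5748 (V = -6*(1186 - 1*228) = -6*(1186 - 228) = -6*958 = -5748)
V/1077 + 3855/1086 = -5748/1077 + 3855/1086 = -5748*1/1077 + 3855*(1/1086) = -1916/359 + 1285/362 = -232277/129958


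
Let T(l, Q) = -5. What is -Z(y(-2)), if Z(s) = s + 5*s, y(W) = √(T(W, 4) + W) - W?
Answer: -12 - 6*I*√7 ≈ -12.0 - 15.875*I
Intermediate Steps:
y(W) = √(-5 + W) - W
Z(s) = 6*s
-Z(y(-2)) = -6*(√(-5 - 2) - 1*(-2)) = -6*(√(-7) + 2) = -6*(I*√7 + 2) = -6*(2 + I*√7) = -(12 + 6*I*√7) = -12 - 6*I*√7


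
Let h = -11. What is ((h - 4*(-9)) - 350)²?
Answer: 105625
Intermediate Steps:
((h - 4*(-9)) - 350)² = ((-11 - 4*(-9)) - 350)² = ((-11 + 36) - 350)² = (25 - 350)² = (-325)² = 105625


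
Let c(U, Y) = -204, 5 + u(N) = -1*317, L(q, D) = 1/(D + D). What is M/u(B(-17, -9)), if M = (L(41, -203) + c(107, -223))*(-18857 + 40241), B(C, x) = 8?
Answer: 442782450/32683 ≈ 13548.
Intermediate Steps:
L(q, D) = 1/(2*D)
u(N) = -322 (u(N) = -5 - 1*317 = -5 - 317 = -322)
M = -885564900/203 (M = ((1/2)/(-203) - 204)*(-18857 + 40241) = ((1/2)*(-1/203) - 204)*21384 = (-1/406 - 204)*21384 = -82825/406*21384 = -885564900/203 ≈ -4.3624e+6)
M/u(B(-17, -9)) = -885564900/203/(-322) = -885564900/203*(-1/322) = 442782450/32683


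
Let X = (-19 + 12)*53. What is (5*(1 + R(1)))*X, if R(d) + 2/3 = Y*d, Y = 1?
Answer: -7420/3 ≈ -2473.3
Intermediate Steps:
R(d) = -⅔ + d (R(d) = -⅔ + 1*d = -⅔ + d)
X = -371 (X = -7*53 = -371)
(5*(1 + R(1)))*X = (5*(1 + (-⅔ + 1)))*(-371) = (5*(1 + ⅓))*(-371) = (5*(4/3))*(-371) = (20/3)*(-371) = -7420/3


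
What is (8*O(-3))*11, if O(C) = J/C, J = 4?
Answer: -352/3 ≈ -117.33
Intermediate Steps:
O(C) = 4/C
(8*O(-3))*11 = (8*(4/(-3)))*11 = (8*(4*(-1/3)))*11 = (8*(-4/3))*11 = -32/3*11 = -352/3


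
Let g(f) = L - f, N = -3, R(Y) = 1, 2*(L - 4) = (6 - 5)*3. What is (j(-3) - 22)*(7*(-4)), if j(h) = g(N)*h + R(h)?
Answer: 1302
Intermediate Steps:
L = 11/2 (L = 4 + ((6 - 5)*3)/2 = 4 + (1*3)/2 = 4 + (½)*3 = 4 + 3/2 = 11/2 ≈ 5.5000)
g(f) = 11/2 - f
j(h) = 1 + 17*h/2 (j(h) = (11/2 - 1*(-3))*h + 1 = (11/2 + 3)*h + 1 = 17*h/2 + 1 = 1 + 17*h/2)
(j(-3) - 22)*(7*(-4)) = ((1 + (17/2)*(-3)) - 22)*(7*(-4)) = ((1 - 51/2) - 22)*(-28) = (-49/2 - 22)*(-28) = -93/2*(-28) = 1302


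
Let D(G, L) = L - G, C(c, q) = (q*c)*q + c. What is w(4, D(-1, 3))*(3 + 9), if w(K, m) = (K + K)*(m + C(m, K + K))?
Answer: 25344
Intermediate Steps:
C(c, q) = c + c*q**2 (C(c, q) = (c*q)*q + c = c*q**2 + c = c + c*q**2)
w(K, m) = 2*K*(m + m*(1 + 4*K**2)) (w(K, m) = (K + K)*(m + m*(1 + (K + K)**2)) = (2*K)*(m + m*(1 + (2*K)**2)) = (2*K)*(m + m*(1 + 4*K**2)) = 2*K*(m + m*(1 + 4*K**2)))
w(4, D(-1, 3))*(3 + 9) = (4*4*(3 - 1*(-1))*(1 + 2*4**2))*(3 + 9) = (4*4*(3 + 1)*(1 + 2*16))*12 = (4*4*4*(1 + 32))*12 = (4*4*4*33)*12 = 2112*12 = 25344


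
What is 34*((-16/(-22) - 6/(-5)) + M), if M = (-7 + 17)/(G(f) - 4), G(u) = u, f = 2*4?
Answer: 8279/55 ≈ 150.53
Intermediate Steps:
f = 8
M = 5/2 (M = (-7 + 17)/(8 - 4) = 10/4 = 10*(¼) = 5/2 ≈ 2.5000)
34*((-16/(-22) - 6/(-5)) + M) = 34*((-16/(-22) - 6/(-5)) + 5/2) = 34*((-16*(-1/22) - 6*(-⅕)) + 5/2) = 34*((8/11 + 6/5) + 5/2) = 34*(106/55 + 5/2) = 34*(487/110) = 8279/55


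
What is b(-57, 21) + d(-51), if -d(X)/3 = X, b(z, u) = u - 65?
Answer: 109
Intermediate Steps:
b(z, u) = -65 + u
d(X) = -3*X
b(-57, 21) + d(-51) = (-65 + 21) - 3*(-51) = -44 + 153 = 109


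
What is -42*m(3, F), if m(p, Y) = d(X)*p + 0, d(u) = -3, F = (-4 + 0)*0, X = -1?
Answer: 378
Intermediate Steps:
F = 0 (F = -4*0 = 0)
m(p, Y) = -3*p (m(p, Y) = -3*p + 0 = -3*p)
-42*m(3, F) = -(-126)*3 = -42*(-9) = 378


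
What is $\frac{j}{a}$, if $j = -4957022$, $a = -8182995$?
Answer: $\frac{4957022}{8182995} \approx 0.60577$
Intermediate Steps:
$\frac{j}{a} = - \frac{4957022}{-8182995} = \left(-4957022\right) \left(- \frac{1}{8182995}\right) = \frac{4957022}{8182995}$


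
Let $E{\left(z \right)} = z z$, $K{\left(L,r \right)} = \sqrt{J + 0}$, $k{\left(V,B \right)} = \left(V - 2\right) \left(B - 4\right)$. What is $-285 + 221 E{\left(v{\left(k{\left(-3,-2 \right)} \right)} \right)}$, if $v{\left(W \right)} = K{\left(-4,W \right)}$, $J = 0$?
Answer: $-285$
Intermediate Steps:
$k{\left(V,B \right)} = \left(-4 + B\right) \left(-2 + V\right)$ ($k{\left(V,B \right)} = \left(-2 + V\right) \left(-4 + B\right) = \left(-4 + B\right) \left(-2 + V\right)$)
$K{\left(L,r \right)} = 0$ ($K{\left(L,r \right)} = \sqrt{0 + 0} = \sqrt{0} = 0$)
$v{\left(W \right)} = 0$
$E{\left(z \right)} = z^{2}$
$-285 + 221 E{\left(v{\left(k{\left(-3,-2 \right)} \right)} \right)} = -285 + 221 \cdot 0^{2} = -285 + 221 \cdot 0 = -285 + 0 = -285$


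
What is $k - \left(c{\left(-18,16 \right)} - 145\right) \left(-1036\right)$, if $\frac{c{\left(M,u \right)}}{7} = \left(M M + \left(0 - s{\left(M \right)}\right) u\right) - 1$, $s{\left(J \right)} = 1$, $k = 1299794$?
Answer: $3375938$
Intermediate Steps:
$c{\left(M,u \right)} = -7 - 7 u + 7 M^{2}$ ($c{\left(M,u \right)} = 7 \left(\left(M M + \left(0 - 1\right) u\right) - 1\right) = 7 \left(\left(M^{2} + \left(0 - 1\right) u\right) - 1\right) = 7 \left(\left(M^{2} - u\right) - 1\right) = 7 \left(-1 + M^{2} - u\right) = -7 - 7 u + 7 M^{2}$)
$k - \left(c{\left(-18,16 \right)} - 145\right) \left(-1036\right) = 1299794 - \left(\left(-7 - 112 + 7 \left(-18\right)^{2}\right) - 145\right) \left(-1036\right) = 1299794 - \left(\left(-7 - 112 + 7 \cdot 324\right) - 145\right) \left(-1036\right) = 1299794 - \left(\left(-7 - 112 + 2268\right) - 145\right) \left(-1036\right) = 1299794 - \left(2149 - 145\right) \left(-1036\right) = 1299794 - 2004 \left(-1036\right) = 1299794 - -2076144 = 1299794 + 2076144 = 3375938$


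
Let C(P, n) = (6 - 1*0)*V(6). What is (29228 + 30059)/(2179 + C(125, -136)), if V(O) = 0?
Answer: 59287/2179 ≈ 27.208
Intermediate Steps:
C(P, n) = 0 (C(P, n) = (6 - 1*0)*0 = (6 + 0)*0 = 6*0 = 0)
(29228 + 30059)/(2179 + C(125, -136)) = (29228 + 30059)/(2179 + 0) = 59287/2179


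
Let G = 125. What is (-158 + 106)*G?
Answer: -6500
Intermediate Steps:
(-158 + 106)*G = (-158 + 106)*125 = -52*125 = -6500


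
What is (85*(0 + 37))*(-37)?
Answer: -116365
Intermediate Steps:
(85*(0 + 37))*(-37) = (85*37)*(-37) = 3145*(-37) = -116365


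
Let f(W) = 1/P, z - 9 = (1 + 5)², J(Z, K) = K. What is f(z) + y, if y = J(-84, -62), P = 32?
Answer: -1983/32 ≈ -61.969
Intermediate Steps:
z = 45 (z = 9 + (1 + 5)² = 9 + 6² = 9 + 36 = 45)
y = -62
f(W) = 1/32
f(z) + y = 1/32 - 62 = -1983/32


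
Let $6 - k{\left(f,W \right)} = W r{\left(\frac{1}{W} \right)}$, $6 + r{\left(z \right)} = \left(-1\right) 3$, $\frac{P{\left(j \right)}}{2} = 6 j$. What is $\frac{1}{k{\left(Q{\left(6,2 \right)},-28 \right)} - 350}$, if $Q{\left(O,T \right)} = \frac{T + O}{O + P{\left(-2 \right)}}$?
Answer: $- \frac{1}{596} \approx -0.0016779$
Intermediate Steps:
$P{\left(j \right)} = 12 j$ ($P{\left(j \right)} = 2 \cdot 6 j = 12 j$)
$Q{\left(O,T \right)} = \frac{O + T}{-24 + O}$ ($Q{\left(O,T \right)} = \frac{T + O}{O + 12 \left(-2\right)} = \frac{O + T}{O - 24} = \frac{O + T}{-24 + O}$)
$r{\left(z \right)} = -9$ ($r{\left(z \right)} = -6 - 3 = -9$)
$k{\left(f,W \right)} = 6 + 9 W$ ($k{\left(f,W \right)} = 6 - W \left(-9\right) = 6 - - 9 W = 6 + 9 W$)
$\frac{1}{k{\left(Q{\left(6,2 \right)},-28 \right)} - 350} = \frac{1}{\left(6 + 9 \left(-28\right)\right) - 350} = \frac{1}{\left(6 - 252\right) - 350} = \frac{1}{-246 - 350} = \frac{1}{-596} = - \frac{1}{596}$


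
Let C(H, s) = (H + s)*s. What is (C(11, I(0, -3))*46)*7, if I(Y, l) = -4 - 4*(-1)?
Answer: 0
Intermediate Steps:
I(Y, l) = 0 (I(Y, l) = -4 + 4 = 0)
C(H, s) = s*(H + s)
(C(11, I(0, -3))*46)*7 = ((0*(11 + 0))*46)*7 = ((0*11)*46)*7 = (0*46)*7 = 0*7 = 0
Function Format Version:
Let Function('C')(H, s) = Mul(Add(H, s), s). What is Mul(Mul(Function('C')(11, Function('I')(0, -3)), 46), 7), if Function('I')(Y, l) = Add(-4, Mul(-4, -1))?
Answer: 0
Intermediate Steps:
Function('I')(Y, l) = 0 (Function('I')(Y, l) = Add(-4, 4) = 0)
Function('C')(H, s) = Mul(s, Add(H, s))
Mul(Mul(Function('C')(11, Function('I')(0, -3)), 46), 7) = Mul(Mul(Mul(0, Add(11, 0)), 46), 7) = Mul(Mul(Mul(0, 11), 46), 7) = Mul(Mul(0, 46), 7) = Mul(0, 7) = 0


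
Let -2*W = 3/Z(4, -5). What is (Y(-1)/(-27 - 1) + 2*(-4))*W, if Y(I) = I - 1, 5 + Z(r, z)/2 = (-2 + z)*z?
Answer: 111/560 ≈ 0.19821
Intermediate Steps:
Z(r, z) = -10 + 2*z*(-2 + z) (Z(r, z) = -10 + 2*((-2 + z)*z) = -10 + 2*(z*(-2 + z)) = -10 + 2*z*(-2 + z))
Y(I) = -1 + I
W = -1/40 (W = -3/(2*(-10 - 4*(-5) + 2*(-5)²)) = -3/(2*(-10 + 20 + 2*25)) = -3/(2*(-10 + 20 + 50)) = -3/(2*60) = -½*1/20 = -1/40 ≈ -0.025000)
(Y(-1)/(-27 - 1) + 2*(-4))*W = ((-1 - 1)/(-27 - 1) + 2*(-4))*(-1/40) = (-2/(-28) - 8)*(-1/40) = (-1/28*(-2) - 8)*(-1/40) = (1/14 - 8)*(-1/40) = -111/14*(-1/40) = 111/560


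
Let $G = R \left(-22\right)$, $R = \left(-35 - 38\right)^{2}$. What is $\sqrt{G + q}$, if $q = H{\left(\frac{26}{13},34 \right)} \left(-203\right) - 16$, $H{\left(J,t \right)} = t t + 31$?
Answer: $i \sqrt{358215} \approx 598.51 i$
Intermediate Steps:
$R = 5329$ ($R = \left(-73\right)^{2} = 5329$)
$H{\left(J,t \right)} = 31 + t^{2}$ ($H{\left(J,t \right)} = t^{2} + 31 = 31 + t^{2}$)
$q = -240977$ ($q = \left(31 + 34^{2}\right) \left(-203\right) - 16 = \left(31 + 1156\right) \left(-203\right) - 16 = 1187 \left(-203\right) - 16 = -240961 - 16 = -240977$)
$G = -117238$ ($G = 5329 \left(-22\right) = -117238$)
$\sqrt{G + q} = \sqrt{-117238 - 240977} = \sqrt{-358215} = i \sqrt{358215}$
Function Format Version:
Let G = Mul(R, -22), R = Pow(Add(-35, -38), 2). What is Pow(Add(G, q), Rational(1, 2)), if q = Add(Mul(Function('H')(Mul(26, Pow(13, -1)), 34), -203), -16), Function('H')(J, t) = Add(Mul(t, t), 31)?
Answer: Mul(I, Pow(358215, Rational(1, 2))) ≈ Mul(598.51, I)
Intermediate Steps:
R = 5329 (R = Pow(-73, 2) = 5329)
Function('H')(J, t) = Add(31, Pow(t, 2)) (Function('H')(J, t) = Add(Pow(t, 2), 31) = Add(31, Pow(t, 2)))
q = -240977 (q = Add(Mul(Add(31, Pow(34, 2)), -203), -16) = Add(Mul(Add(31, 1156), -203), -16) = Add(Mul(1187, -203), -16) = Add(-240961, -16) = -240977)
G = -117238 (G = Mul(5329, -22) = -117238)
Pow(Add(G, q), Rational(1, 2)) = Pow(Add(-117238, -240977), Rational(1, 2)) = Pow(-358215, Rational(1, 2)) = Mul(I, Pow(358215, Rational(1, 2)))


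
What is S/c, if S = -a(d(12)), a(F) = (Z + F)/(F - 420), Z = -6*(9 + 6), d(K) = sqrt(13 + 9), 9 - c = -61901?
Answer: -18889/5459780990 + 33*sqrt(22)/1091956198 ≈ -3.3179e-6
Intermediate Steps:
c = 61910 (c = 9 - 1*(-61901) = 9 + 61901 = 61910)
d(K) = sqrt(22)
Z = -90 (Z = -6*15 = -90)
a(F) = (-90 + F)/(-420 + F) (a(F) = (-90 + F)/(F - 420) = (-90 + F)/(-420 + F))
S = -(-90 + sqrt(22))/(-420 + sqrt(22)) ≈ -0.20541
S/c = (-18889/88189 + 165*sqrt(22)/88189)/61910 = (-18889/88189 + 165*sqrt(22)/88189)*(1/61910) = -18889/5459780990 + 33*sqrt(22)/1091956198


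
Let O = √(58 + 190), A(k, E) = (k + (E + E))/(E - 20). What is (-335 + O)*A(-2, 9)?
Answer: 5360/11 - 32*√62/11 ≈ 464.37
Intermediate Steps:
A(k, E) = (k + 2*E)/(-20 + E)
O = 2*√62 (O = √248 = 2*√62 ≈ 15.748)
(-335 + O)*A(-2, 9) = (-335 + 2*√62)*((-2 + 2*9)/(-20 + 9)) = (-335 + 2*√62)*((-2 + 18)/(-11)) = (-335 + 2*√62)*(-1/11*16) = (-335 + 2*√62)*(-16/11) = 5360/11 - 32*√62/11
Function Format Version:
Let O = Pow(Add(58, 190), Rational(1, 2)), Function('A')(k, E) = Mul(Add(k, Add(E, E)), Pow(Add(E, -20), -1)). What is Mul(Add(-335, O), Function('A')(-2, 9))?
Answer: Add(Rational(5360, 11), Mul(Rational(-32, 11), Pow(62, Rational(1, 2)))) ≈ 464.37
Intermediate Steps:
Function('A')(k, E) = Mul(Pow(Add(-20, E), -1), Add(k, Mul(2, E))) (Function('A')(k, E) = Mul(Add(k, Mul(2, E)), Pow(Add(-20, E), -1)) = Mul(Pow(Add(-20, E), -1), Add(k, Mul(2, E))))
O = Mul(2, Pow(62, Rational(1, 2))) (O = Pow(248, Rational(1, 2)) = Mul(2, Pow(62, Rational(1, 2))) ≈ 15.748)
Mul(Add(-335, O), Function('A')(-2, 9)) = Mul(Add(-335, Mul(2, Pow(62, Rational(1, 2)))), Mul(Pow(Add(-20, 9), -1), Add(-2, Mul(2, 9)))) = Mul(Add(-335, Mul(2, Pow(62, Rational(1, 2)))), Mul(Pow(-11, -1), Add(-2, 18))) = Mul(Add(-335, Mul(2, Pow(62, Rational(1, 2)))), Mul(Rational(-1, 11), 16)) = Mul(Add(-335, Mul(2, Pow(62, Rational(1, 2)))), Rational(-16, 11)) = Add(Rational(5360, 11), Mul(Rational(-32, 11), Pow(62, Rational(1, 2))))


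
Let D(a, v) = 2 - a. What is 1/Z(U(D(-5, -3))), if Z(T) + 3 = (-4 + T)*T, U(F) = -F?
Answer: 1/74 ≈ 0.013514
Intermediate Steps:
Z(T) = -3 + T*(-4 + T) (Z(T) = -3 + (-4 + T)*T = -3 + T*(-4 + T))
1/Z(U(D(-5, -3))) = 1/(-3 + (-(2 - 1*(-5)))² - (-4)*(2 - 1*(-5))) = 1/(-3 + (-(2 + 5))² - (-4)*(2 + 5)) = 1/(-3 + (-1*7)² - (-4)*7) = 1/(-3 + (-7)² - 4*(-7)) = 1/(-3 + 49 + 28) = 1/74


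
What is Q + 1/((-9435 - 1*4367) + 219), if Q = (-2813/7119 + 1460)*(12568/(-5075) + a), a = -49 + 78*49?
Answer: 900256868700570854/163579729425 ≈ 5.5035e+6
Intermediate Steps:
a = 3773 (a = -49 + 3822 = 3773)
Q = 66278205750763/12042975 (Q = (-2813/7119 + 1460)*(12568/(-5075) + 3773) = (-2813*1/7119 + 1460)*(12568*(-1/5075) + 3773) = (-2813/7119 + 1460)*(-12568/5075 + 3773) = (10390927/7119)*(19135407/5075) = 66278205750763/12042975 ≈ 5.5035e+6)
Q + 1/((-9435 - 1*4367) + 219) = 66278205750763/12042975 + 1/((-9435 - 1*4367) + 219) = 66278205750763/12042975 + 1/((-9435 - 4367) + 219) = 66278205750763/12042975 + 1/(-13802 + 219) = 66278205750763/12042975 + 1/(-13583) = 66278205750763/12042975 - 1/13583 = 900256868700570854/163579729425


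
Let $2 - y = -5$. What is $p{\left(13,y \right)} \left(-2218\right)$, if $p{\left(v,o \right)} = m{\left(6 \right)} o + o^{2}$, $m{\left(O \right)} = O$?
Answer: $-201838$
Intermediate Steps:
$y = 7$ ($y = 2 - -5 = 2 + 5 = 7$)
$p{\left(v,o \right)} = o^{2} + 6 o$ ($p{\left(v,o \right)} = 6 o + o^{2} = o^{2} + 6 o$)
$p{\left(13,y \right)} \left(-2218\right) = 7 \left(6 + 7\right) \left(-2218\right) = 7 \cdot 13 \left(-2218\right) = 91 \left(-2218\right) = -201838$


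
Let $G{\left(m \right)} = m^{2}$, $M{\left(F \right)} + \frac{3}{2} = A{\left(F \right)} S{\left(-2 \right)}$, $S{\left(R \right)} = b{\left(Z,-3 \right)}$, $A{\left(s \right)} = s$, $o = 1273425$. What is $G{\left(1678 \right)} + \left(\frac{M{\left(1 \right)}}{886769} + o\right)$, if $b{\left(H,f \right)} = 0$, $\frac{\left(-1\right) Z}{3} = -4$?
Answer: $\frac{7252190197639}{1773538} \approx 4.0891 \cdot 10^{6}$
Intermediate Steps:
$Z = 12$ ($Z = \left(-3\right) \left(-4\right) = 12$)
$S{\left(R \right)} = 0$
$M{\left(F \right)} = - \frac{3}{2}$ ($M{\left(F \right)} = - \frac{3}{2} + F 0 = - \frac{3}{2} + 0 = - \frac{3}{2}$)
$G{\left(1678 \right)} + \left(\frac{M{\left(1 \right)}}{886769} + o\right) = 1678^{2} + \left(- \frac{3}{2 \cdot 886769} + 1273425\right) = 2815684 + \left(\left(- \frac{3}{2}\right) \frac{1}{886769} + 1273425\right) = 2815684 + \left(- \frac{3}{1773538} + 1273425\right) = 2815684 + \frac{2258467627647}{1773538} = \frac{7252190197639}{1773538}$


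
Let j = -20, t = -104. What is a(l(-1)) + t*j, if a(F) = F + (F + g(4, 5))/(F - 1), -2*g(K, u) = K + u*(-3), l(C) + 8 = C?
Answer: 41427/20 ≈ 2071.4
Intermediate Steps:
l(C) = -8 + C
g(K, u) = -K/2 + 3*u/2 (g(K, u) = -(K + u*(-3))/2 = -(K - 3*u)/2 = -K/2 + 3*u/2)
a(F) = F + (11/2 + F)/(-1 + F) (a(F) = F + (F + (-1/2*4 + (3/2)*5))/(F - 1) = F + (F + (-2 + 15/2))/(-1 + F) = F + (F + 11/2)/(-1 + F) = F + (11/2 + F)/(-1 + F))
a(l(-1)) + t*j = (11/2 + (-8 - 1)**2)/(-1 + (-8 - 1)) - 104*(-20) = (11/2 + (-9)**2)/(-1 - 9) + 2080 = (11/2 + 81)/(-10) + 2080 = -1/10*173/2 + 2080 = -173/20 + 2080 = 41427/20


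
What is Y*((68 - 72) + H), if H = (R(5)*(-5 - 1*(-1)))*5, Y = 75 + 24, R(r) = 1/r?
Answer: -792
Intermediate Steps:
R(r) = 1/r
Y = 99
H = -4 (H = ((-5 - 1*(-1))/5)*5 = ((-5 + 1)/5)*5 = ((⅕)*(-4))*5 = -⅘*5 = -4)
Y*((68 - 72) + H) = 99*((68 - 72) - 4) = 99*(-4 - 4) = 99*(-8) = -792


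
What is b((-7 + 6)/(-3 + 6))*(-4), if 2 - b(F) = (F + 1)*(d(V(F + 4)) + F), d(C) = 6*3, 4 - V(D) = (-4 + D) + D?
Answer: 352/9 ≈ 39.111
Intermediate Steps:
V(D) = 8 - 2*D (V(D) = 4 - ((-4 + D) + D) = 4 - (-4 + 2*D) = 4 + (4 - 2*D) = 8 - 2*D)
d(C) = 18
b(F) = 2 - (1 + F)*(18 + F) (b(F) = 2 - (F + 1)*(18 + F) = 2 - (1 + F)*(18 + F))
b((-7 + 6)/(-3 + 6))*(-4) = (-16 - ((-7 + 6)/(-3 + 6))**2 - 19*(-7 + 6)/(-3 + 6))*(-4) = (-16 - (-1/3)**2 - (-19)/3)*(-4) = (-16 - (-1*1/3)**2 - (-19)/3)*(-4) = (-16 - (-1/3)**2 - 19*(-1/3))*(-4) = (-16 - 1*1/9 + 19/3)*(-4) = (-16 - 1/9 + 19/3)*(-4) = -88/9*(-4) = 352/9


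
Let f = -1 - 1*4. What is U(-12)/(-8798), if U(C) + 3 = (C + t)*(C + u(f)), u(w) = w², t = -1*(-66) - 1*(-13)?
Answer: -434/4399 ≈ -0.098659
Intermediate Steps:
f = -5 (f = -1 - 4 = -5)
t = 79 (t = 66 + 13 = 79)
U(C) = -3 + (25 + C)*(79 + C) (U(C) = -3 + (C + 79)*(C + (-5)²) = -3 + (79 + C)*(C + 25) = -3 + (79 + C)*(25 + C) = -3 + (25 + C)*(79 + C))
U(-12)/(-8798) = (1972 + (-12)² + 104*(-12))/(-8798) = (1972 + 144 - 1248)*(-1/8798) = 868*(-1/8798) = -434/4399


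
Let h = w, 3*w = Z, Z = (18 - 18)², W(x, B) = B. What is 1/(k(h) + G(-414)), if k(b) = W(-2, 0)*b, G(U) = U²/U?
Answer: -1/414 ≈ -0.0024155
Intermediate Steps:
G(U) = U
Z = 0 (Z = 0² = 0)
w = 0 (w = (⅓)*0 = 0)
h = 0
k(b) = 0 (k(b) = 0*b = 0)
1/(k(h) + G(-414)) = 1/(0 - 414) = 1/(-414) = -1/414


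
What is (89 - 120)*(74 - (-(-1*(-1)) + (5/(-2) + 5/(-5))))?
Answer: -4867/2 ≈ -2433.5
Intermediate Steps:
(89 - 120)*(74 - (-(-1*(-1)) + (5/(-2) + 5/(-5)))) = -31*(74 - (-1 + (5*(-½) + 5*(-⅕)))) = -31*(74 - (-1*1 + (-5/2 - 1))) = -31*(74 - (-1 - 7/2)) = -31*(74 - 1*(-9/2)) = -31*(74 + 9/2) = -31*157/2 = -4867/2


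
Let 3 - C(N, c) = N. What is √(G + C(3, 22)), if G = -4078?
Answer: I*√4078 ≈ 63.859*I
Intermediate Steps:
C(N, c) = 3 - N
√(G + C(3, 22)) = √(-4078 + (3 - 1*3)) = √(-4078 + (3 - 3)) = √(-4078 + 0) = √(-4078) = I*√4078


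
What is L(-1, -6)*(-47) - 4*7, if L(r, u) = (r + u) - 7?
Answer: 630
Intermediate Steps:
L(r, u) = -7 + r + u
L(-1, -6)*(-47) - 4*7 = (-7 - 1 - 6)*(-47) - 4*7 = -14*(-47) - 28 = 658 - 28 = 630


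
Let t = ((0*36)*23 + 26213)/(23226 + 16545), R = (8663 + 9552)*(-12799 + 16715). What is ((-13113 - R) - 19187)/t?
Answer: -2838147647040/26213 ≈ -1.0827e+8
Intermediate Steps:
R = 71329940 (R = 18215*3916 = 71329940)
t = 26213/39771 (t = (0*23 + 26213)/39771 = (0 + 26213)*(1/39771) = 26213*(1/39771) = 26213/39771 ≈ 0.65910)
((-13113 - R) - 19187)/t = ((-13113 - 1*71329940) - 19187)/(26213/39771) = ((-13113 - 71329940) - 19187)*(39771/26213) = (-71343053 - 19187)*(39771/26213) = -71362240*39771/26213 = -2838147647040/26213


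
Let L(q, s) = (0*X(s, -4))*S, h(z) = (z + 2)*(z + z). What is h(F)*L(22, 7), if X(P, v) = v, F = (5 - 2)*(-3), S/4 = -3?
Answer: 0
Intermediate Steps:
S = -12 (S = 4*(-3) = -12)
F = -9 (F = 3*(-3) = -9)
h(z) = 2*z*(2 + z) (h(z) = (2 + z)*(2*z) = 2*z*(2 + z))
L(q, s) = 0 (L(q, s) = (0*(-4))*(-12) = 0*(-12) = 0)
h(F)*L(22, 7) = (2*(-9)*(2 - 9))*0 = (2*(-9)*(-7))*0 = 126*0 = 0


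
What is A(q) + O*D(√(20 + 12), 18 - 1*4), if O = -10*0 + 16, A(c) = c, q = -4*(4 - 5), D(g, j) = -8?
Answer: -124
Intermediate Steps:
q = 4 (q = -4*(-1) = 4)
O = 16 (O = 0 + 16 = 16)
A(q) + O*D(√(20 + 12), 18 - 1*4) = 4 + 16*(-8) = 4 - 128 = -124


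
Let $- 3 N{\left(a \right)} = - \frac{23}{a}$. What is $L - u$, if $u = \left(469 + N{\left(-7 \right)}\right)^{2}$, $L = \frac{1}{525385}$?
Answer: $- \frac{7246580965117}{33099255} \approx -2.1893 \cdot 10^{5}$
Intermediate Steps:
$N{\left(a \right)} = \frac{23}{3 a}$ ($N{\left(a \right)} = - \frac{\left(-23\right) \frac{1}{a}}{3} = \frac{23}{3 a}$)
$L = \frac{1}{525385} \approx 1.9034 \cdot 10^{-6}$
$u = \frac{96550276}{441}$ ($u = \left(469 + \frac{23}{3 \left(-7\right)}\right)^{2} = \left(469 + \frac{23}{3} \left(- \frac{1}{7}\right)\right)^{2} = \left(469 - \frac{23}{21}\right)^{2} = \left(\frac{9826}{21}\right)^{2} = \frac{96550276}{441} \approx 2.1893 \cdot 10^{5}$)
$L - u = \frac{1}{525385} - \frac{96550276}{441} = - \frac{7246580965117}{33099255}$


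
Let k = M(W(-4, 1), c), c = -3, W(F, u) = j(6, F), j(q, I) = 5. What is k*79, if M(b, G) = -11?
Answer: -869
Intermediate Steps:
W(F, u) = 5
k = -11
k*79 = -11*79 = -869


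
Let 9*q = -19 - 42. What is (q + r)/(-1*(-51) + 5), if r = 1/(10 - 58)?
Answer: -979/8064 ≈ -0.12140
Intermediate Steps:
q = -61/9 (q = (-19 - 42)/9 = (1/9)*(-61) = -61/9 ≈ -6.7778)
r = -1/48 (r = 1/(-48) = -1/48 ≈ -0.020833)
(q + r)/(-1*(-51) + 5) = (-61/9 - 1/48)/(-1*(-51) + 5) = -979/144/(51 + 5) = -979/144/56 = (1/56)*(-979/144) = -979/8064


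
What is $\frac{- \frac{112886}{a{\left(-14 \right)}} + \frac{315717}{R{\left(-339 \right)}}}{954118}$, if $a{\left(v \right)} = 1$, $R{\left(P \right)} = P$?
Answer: $- \frac{12861357}{107815334} \approx -0.11929$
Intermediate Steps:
$\frac{- \frac{112886}{a{\left(-14 \right)}} + \frac{315717}{R{\left(-339 \right)}}}{954118} = \frac{- \frac{112886}{1} + \frac{315717}{-339}}{954118} = \left(\left(-112886\right) 1 + 315717 \left(- \frac{1}{339}\right)\right) \frac{1}{954118} = \left(-112886 - \frac{105239}{113}\right) \frac{1}{954118} = \left(- \frac{12861357}{113}\right) \frac{1}{954118} = - \frac{12861357}{107815334}$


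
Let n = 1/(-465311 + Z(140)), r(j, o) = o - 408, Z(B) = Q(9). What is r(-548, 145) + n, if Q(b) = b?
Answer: -122374427/465302 ≈ -263.00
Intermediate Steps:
Z(B) = 9
r(j, o) = -408 + o
n = -1/465302 (n = 1/(-465311 + 9) = 1/(-465302) = -1/465302 ≈ -2.1491e-6)
r(-548, 145) + n = (-408 + 145) - 1/465302 = -263 - 1/465302 = -122374427/465302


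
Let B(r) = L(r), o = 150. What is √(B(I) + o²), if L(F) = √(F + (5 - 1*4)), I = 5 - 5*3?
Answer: √(22500 + 3*I) ≈ 150.0 + 0.01*I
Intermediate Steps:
I = -10 (I = 5 - 15 = -10)
L(F) = √(1 + F) (L(F) = √(F + (5 - 4)) = √(F + 1) = √(1 + F))
B(r) = √(1 + r)
√(B(I) + o²) = √(√(1 - 10) + 150²) = √(√(-9) + 22500) = √(3*I + 22500) = √(22500 + 3*I)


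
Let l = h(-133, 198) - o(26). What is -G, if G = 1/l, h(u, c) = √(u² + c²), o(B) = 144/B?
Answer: -936/9609733 - 169*√56893/9609733 ≈ -0.0042921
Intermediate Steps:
h(u, c) = √(c² + u²)
l = -72/13 + √56893 (l = √(198² + (-133)²) - 144/26 = √(39204 + 17689) - 144/26 = √56893 - 1*72/13 = √56893 - 72/13 = -72/13 + √56893 ≈ 232.98)
G = 1/(-72/13 + √56893) ≈ 0.0042921
-G = -(936/9609733 + 169*√56893/9609733) = -936/9609733 - 169*√56893/9609733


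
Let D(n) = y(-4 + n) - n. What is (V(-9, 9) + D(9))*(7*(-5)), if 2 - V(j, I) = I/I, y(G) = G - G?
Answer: 280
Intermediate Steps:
y(G) = 0
V(j, I) = 1 (V(j, I) = 2 - I/I = 2 - 1*1 = 2 - 1 = 1)
D(n) = -n (D(n) = 0 - n = -n)
(V(-9, 9) + D(9))*(7*(-5)) = (1 - 1*9)*(7*(-5)) = (1 - 9)*(-35) = -8*(-35) = 280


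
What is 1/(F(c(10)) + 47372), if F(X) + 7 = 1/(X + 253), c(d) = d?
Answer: 263/12456996 ≈ 2.1113e-5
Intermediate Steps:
F(X) = -7 + 1/(253 + X) (F(X) = -7 + 1/(X + 253) = -7 + 1/(253 + X))
1/(F(c(10)) + 47372) = 1/((-1770 - 7*10)/(253 + 10) + 47372) = 1/((-1770 - 70)/263 + 47372) = 1/((1/263)*(-1840) + 47372) = 1/(-1840/263 + 47372) = 1/(12456996/263) = 263/12456996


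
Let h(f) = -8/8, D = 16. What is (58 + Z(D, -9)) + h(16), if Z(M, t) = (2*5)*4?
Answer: 97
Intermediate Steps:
h(f) = -1 (h(f) = -8*1/8 = -1)
Z(M, t) = 40 (Z(M, t) = 10*4 = 40)
(58 + Z(D, -9)) + h(16) = (58 + 40) - 1 = 98 - 1 = 97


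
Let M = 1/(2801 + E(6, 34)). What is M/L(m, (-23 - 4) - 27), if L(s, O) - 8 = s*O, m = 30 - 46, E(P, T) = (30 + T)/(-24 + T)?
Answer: 5/12240264 ≈ 4.0849e-7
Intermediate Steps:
E(P, T) = (30 + T)/(-24 + T)
m = -16
L(s, O) = 8 + O*s (L(s, O) = 8 + s*O = 8 + O*s)
M = 5/14037 (M = 1/(2801 + (30 + 34)/(-24 + 34)) = 1/(2801 + 64/10) = 1/(2801 + (⅒)*64) = 1/(2801 + 32/5) = 1/(14037/5) = 5/14037 ≈ 0.00035620)
M/L(m, (-23 - 4) - 27) = 5/(14037*(8 + ((-23 - 4) - 27)*(-16))) = 5/(14037*(8 + (-27 - 27)*(-16))) = 5/(14037*(8 - 54*(-16))) = 5/(14037*(8 + 864)) = (5/14037)/872 = (5/14037)*(1/872) = 5/12240264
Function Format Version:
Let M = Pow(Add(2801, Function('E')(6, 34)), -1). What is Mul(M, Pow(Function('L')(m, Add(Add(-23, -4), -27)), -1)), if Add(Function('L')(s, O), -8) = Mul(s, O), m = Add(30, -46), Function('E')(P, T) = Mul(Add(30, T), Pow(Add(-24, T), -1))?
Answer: Rational(5, 12240264) ≈ 4.0849e-7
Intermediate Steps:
Function('E')(P, T) = Mul(Pow(Add(-24, T), -1), Add(30, T))
m = -16
Function('L')(s, O) = Add(8, Mul(O, s)) (Function('L')(s, O) = Add(8, Mul(s, O)) = Add(8, Mul(O, s)))
M = Rational(5, 14037) (M = Pow(Add(2801, Mul(Pow(Add(-24, 34), -1), Add(30, 34))), -1) = Pow(Add(2801, Mul(Pow(10, -1), 64)), -1) = Pow(Add(2801, Mul(Rational(1, 10), 64)), -1) = Pow(Add(2801, Rational(32, 5)), -1) = Pow(Rational(14037, 5), -1) = Rational(5, 14037) ≈ 0.00035620)
Mul(M, Pow(Function('L')(m, Add(Add(-23, -4), -27)), -1)) = Mul(Rational(5, 14037), Pow(Add(8, Mul(Add(Add(-23, -4), -27), -16)), -1)) = Mul(Rational(5, 14037), Pow(Add(8, Mul(Add(-27, -27), -16)), -1)) = Mul(Rational(5, 14037), Pow(Add(8, Mul(-54, -16)), -1)) = Mul(Rational(5, 14037), Pow(Add(8, 864), -1)) = Mul(Rational(5, 14037), Pow(872, -1)) = Mul(Rational(5, 14037), Rational(1, 872)) = Rational(5, 12240264)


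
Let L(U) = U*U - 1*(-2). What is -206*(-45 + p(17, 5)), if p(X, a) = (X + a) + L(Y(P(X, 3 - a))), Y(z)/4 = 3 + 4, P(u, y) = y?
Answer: -157178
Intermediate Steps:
Y(z) = 28 (Y(z) = 4*(3 + 4) = 4*7 = 28)
L(U) = 2 + U² (L(U) = U² + 2 = 2 + U²)
p(X, a) = 786 + X + a (p(X, a) = (X + a) + (2 + 28²) = (X + a) + (2 + 784) = (X + a) + 786 = 786 + X + a)
-206*(-45 + p(17, 5)) = -206*(-45 + (786 + 17 + 5)) = -206*(-45 + 808) = -206*763 = -157178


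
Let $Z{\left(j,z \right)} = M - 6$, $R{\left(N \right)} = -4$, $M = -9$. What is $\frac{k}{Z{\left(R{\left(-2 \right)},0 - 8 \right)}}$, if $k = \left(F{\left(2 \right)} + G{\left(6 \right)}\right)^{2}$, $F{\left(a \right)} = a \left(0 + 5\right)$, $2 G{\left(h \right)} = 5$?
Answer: $- \frac{125}{12} \approx -10.417$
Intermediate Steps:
$G{\left(h \right)} = \frac{5}{2}$ ($G{\left(h \right)} = \frac{1}{2} \cdot 5 = \frac{5}{2}$)
$F{\left(a \right)} = 5 a$ ($F{\left(a \right)} = a 5 = 5 a$)
$k = \frac{625}{4}$ ($k = \left(5 \cdot 2 + \frac{5}{2}\right)^{2} = \left(10 + \frac{5}{2}\right)^{2} = \left(\frac{25}{2}\right)^{2} = \frac{625}{4} \approx 156.25$)
$Z{\left(j,z \right)} = -15$ ($Z{\left(j,z \right)} = -9 - 6 = -15$)
$\frac{k}{Z{\left(R{\left(-2 \right)},0 - 8 \right)}} = \frac{625}{4 \left(-15\right)} = \frac{625}{4} \left(- \frac{1}{15}\right) = - \frac{125}{12}$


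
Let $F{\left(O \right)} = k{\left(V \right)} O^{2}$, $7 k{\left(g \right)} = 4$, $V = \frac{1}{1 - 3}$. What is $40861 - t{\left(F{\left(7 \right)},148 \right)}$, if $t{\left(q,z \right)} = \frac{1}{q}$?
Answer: $\frac{1144107}{28} \approx 40861.0$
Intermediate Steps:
$V = - \frac{1}{2}$ ($V = \frac{1}{-2} = - \frac{1}{2} \approx -0.5$)
$k{\left(g \right)} = \frac{4}{7}$ ($k{\left(g \right)} = \frac{1}{7} \cdot 4 = \frac{4}{7}$)
$F{\left(O \right)} = \frac{4 O^{2}}{7}$
$40861 - t{\left(F{\left(7 \right)},148 \right)} = 40861 - \frac{1}{\frac{4}{7} \cdot 7^{2}} = 40861 - \frac{1}{\frac{4}{7} \cdot 49} = 40861 - \frac{1}{28} = \frac{1144107}{28}$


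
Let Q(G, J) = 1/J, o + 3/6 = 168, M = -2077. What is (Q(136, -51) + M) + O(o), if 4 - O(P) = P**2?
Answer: -6146371/204 ≈ -30129.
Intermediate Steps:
o = 335/2 (o = -1/2 + 168 = 335/2 ≈ 167.50)
O(P) = 4 - P**2
(Q(136, -51) + M) + O(o) = (1/(-51) - 2077) + (4 - (335/2)**2) = (-1/51 - 2077) + (4 - 1*112225/4) = -105928/51 + (4 - 112225/4) = -105928/51 - 112209/4 = -6146371/204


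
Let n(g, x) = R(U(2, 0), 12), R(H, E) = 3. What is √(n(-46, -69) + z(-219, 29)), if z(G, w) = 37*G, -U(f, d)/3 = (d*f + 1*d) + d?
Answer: 90*I ≈ 90.0*I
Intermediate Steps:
U(f, d) = -6*d - 3*d*f (U(f, d) = -3*((d*f + 1*d) + d) = -3*((d*f + d) + d) = -3*((d + d*f) + d) = -3*(2*d + d*f) = -6*d - 3*d*f)
n(g, x) = 3
√(n(-46, -69) + z(-219, 29)) = √(3 + 37*(-219)) = √(3 - 8103) = √(-8100) = 90*I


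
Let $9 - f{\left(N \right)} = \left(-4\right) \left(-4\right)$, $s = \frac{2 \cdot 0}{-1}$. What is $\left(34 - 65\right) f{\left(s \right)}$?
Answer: $217$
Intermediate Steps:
$s = 0$ ($s = 0 \left(-1\right) = 0$)
$f{\left(N \right)} = -7$ ($f{\left(N \right)} = 9 - \left(-4\right) \left(-4\right) = 9 - 16 = -7$)
$\left(34 - 65\right) f{\left(s \right)} = \left(34 - 65\right) \left(-7\right) = \left(-31\right) \left(-7\right) = 217$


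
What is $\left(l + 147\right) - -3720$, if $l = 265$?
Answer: $4132$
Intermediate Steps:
$\left(l + 147\right) - -3720 = \left(265 + 147\right) - -3720 = 412 + 3720 = 4132$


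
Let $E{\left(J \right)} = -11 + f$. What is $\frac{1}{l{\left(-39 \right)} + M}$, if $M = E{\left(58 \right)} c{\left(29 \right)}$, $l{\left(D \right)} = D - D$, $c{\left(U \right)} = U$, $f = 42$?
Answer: $\frac{1}{899} \approx 0.0011123$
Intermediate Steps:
$E{\left(J \right)} = 31$ ($E{\left(J \right)} = -11 + 42 = 31$)
$l{\left(D \right)} = 0$
$M = 899$ ($M = 31 \cdot 29 = 899$)
$\frac{1}{l{\left(-39 \right)} + M} = \frac{1}{0 + 899} = \frac{1}{899}$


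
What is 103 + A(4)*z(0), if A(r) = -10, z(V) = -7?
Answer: 173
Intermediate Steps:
103 + A(4)*z(0) = 103 - 10*(-7) = 103 + 70 = 173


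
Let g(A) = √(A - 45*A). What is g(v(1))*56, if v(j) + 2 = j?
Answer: 112*√11 ≈ 371.46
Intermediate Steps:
v(j) = -2 + j
g(A) = 2*√11*√(-A) (g(A) = √(-44*A) = 2*√11*√(-A))
g(v(1))*56 = (2*√11*√(-(-2 + 1)))*56 = (2*√11*√(-1*(-1)))*56 = (2*√11*√1)*56 = (2*√11*1)*56 = (2*√11)*56 = 112*√11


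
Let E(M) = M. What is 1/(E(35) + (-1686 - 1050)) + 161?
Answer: 434860/2701 ≈ 161.00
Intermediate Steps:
1/(E(35) + (-1686 - 1050)) + 161 = 1/(35 + (-1686 - 1050)) + 161 = 1/(35 - 2736) + 161 = 1/(-2701) + 161 = -1/2701 + 161 = 434860/2701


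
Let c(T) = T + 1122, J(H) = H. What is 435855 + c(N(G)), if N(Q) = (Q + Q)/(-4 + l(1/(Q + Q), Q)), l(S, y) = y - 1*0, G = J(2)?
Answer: 436975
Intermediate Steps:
G = 2
l(S, y) = y (l(S, y) = y + 0 = y)
N(Q) = 2*Q/(-4 + Q) (N(Q) = (Q + Q)/(-4 + Q) = (2*Q)/(-4 + Q) = 2*Q/(-4 + Q))
c(T) = 1122 + T
435855 + c(N(G)) = 435855 + (1122 + 2*2/(-4 + 2)) = 435855 + (1122 + 2*2/(-2)) = 435855 + (1122 + 2*2*(-½)) = 435855 + (1122 - 2) = 435855 + 1120 = 436975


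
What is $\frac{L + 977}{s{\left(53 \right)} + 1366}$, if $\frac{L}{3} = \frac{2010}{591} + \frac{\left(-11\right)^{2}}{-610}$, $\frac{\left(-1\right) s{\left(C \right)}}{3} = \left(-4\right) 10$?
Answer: $\frac{118560679}{178572620} \approx 0.66394$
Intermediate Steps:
$s{\left(C \right)} = 120$ ($s{\left(C \right)} = - 3 \left(\left(-4\right) 10\right) = \left(-3\right) \left(-40\right) = 120$)
$L = \frac{1154589}{120170}$ ($L = 3 \left(\frac{2010}{591} + \frac{\left(-11\right)^{2}}{-610}\right) = 3 \left(2010 \cdot \frac{1}{591} + 121 \left(- \frac{1}{610}\right)\right) = 3 \left(\frac{670}{197} - \frac{121}{610}\right) = 3 \cdot \frac{384863}{120170} = \frac{1154589}{120170} \approx 9.608$)
$\frac{L + 977}{s{\left(53 \right)} + 1366} = \frac{\frac{1154589}{120170} + 977}{120 + 1366} = \frac{118560679}{120170 \cdot 1486} = \frac{118560679}{120170} \cdot \frac{1}{1486} = \frac{118560679}{178572620}$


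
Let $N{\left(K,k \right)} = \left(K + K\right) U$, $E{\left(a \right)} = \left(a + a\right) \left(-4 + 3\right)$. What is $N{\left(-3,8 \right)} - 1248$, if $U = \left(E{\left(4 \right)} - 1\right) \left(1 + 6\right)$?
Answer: $-870$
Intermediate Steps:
$E{\left(a \right)} = - 2 a$ ($E{\left(a \right)} = 2 a \left(-1\right) = - 2 a$)
$U = -63$ ($U = \left(\left(-2\right) 4 - 1\right) \left(1 + 6\right) = \left(-8 - 1\right) 7 = \left(-9\right) 7 = -63$)
$N{\left(K,k \right)} = - 126 K$ ($N{\left(K,k \right)} = \left(K + K\right) \left(-63\right) = 2 K \left(-63\right) = - 126 K$)
$N{\left(-3,8 \right)} - 1248 = \left(-126\right) \left(-3\right) - 1248 = 378 - 1248 = -870$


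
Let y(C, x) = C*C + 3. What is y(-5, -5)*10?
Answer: 280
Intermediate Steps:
y(C, x) = 3 + C² (y(C, x) = C² + 3 = 3 + C²)
y(-5, -5)*10 = (3 + (-5)²)*10 = (3 + 25)*10 = 28*10 = 280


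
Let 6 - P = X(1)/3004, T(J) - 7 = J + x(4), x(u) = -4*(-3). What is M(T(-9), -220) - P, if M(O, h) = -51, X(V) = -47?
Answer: -171275/3004 ≈ -57.016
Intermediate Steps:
x(u) = 12
T(J) = 19 + J (T(J) = 7 + (J + 12) = 7 + (12 + J) = 19 + J)
P = 18071/3004 (P = 6 - (-47)/3004 = 6 - 1*(-47/3004) = 6 + 47/3004 = 18071/3004 ≈ 6.0156)
M(T(-9), -220) - P = -51 - 1*18071/3004 = -51 - 18071/3004 = -171275/3004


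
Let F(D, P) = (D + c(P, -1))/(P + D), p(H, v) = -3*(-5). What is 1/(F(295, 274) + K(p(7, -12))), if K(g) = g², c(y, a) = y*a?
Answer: 569/128046 ≈ 0.0044437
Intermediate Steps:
c(y, a) = a*y
p(H, v) = 15
F(D, P) = (D - P)/(D + P) (F(D, P) = (D - P)/(P + D) = (D - P)/(D + P))
1/(F(295, 274) + K(p(7, -12))) = 1/((295 - 1*274)/(295 + 274) + 15²) = 1/((295 - 274)/569 + 225) = 1/((1/569)*21 + 225) = 1/(21/569 + 225) = 1/(128046/569) = 569/128046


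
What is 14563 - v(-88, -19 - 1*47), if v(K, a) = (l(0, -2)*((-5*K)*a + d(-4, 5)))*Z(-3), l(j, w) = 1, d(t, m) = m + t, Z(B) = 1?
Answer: 43602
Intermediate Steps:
v(K, a) = 1 - 5*K*a (v(K, a) = (1*((-5*K)*a + (5 - 4)))*1 = (1*(-5*K*a + 1))*1 = (1*(1 - 5*K*a))*1 = (1 - 5*K*a)*1 = 1 - 5*K*a)
14563 - v(-88, -19 - 1*47) = 14563 - (1 - 5*(-88)*(-19 - 1*47)) = 14563 - (1 - 5*(-88)*(-19 - 47)) = 14563 - (1 - 5*(-88)*(-66)) = 14563 - (1 - 29040) = 14563 - 1*(-29039) = 14563 + 29039 = 43602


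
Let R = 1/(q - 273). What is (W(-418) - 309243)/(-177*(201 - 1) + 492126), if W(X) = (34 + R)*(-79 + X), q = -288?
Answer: -91482302/128111643 ≈ -0.71408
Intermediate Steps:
R = -1/561 (R = 1/(-288 - 273) = 1/(-561) = -1/561 ≈ -0.0017825)
W(X) = -1506767/561 + 19073*X/561 (W(X) = (34 - 1/561)*(-79 + X) = 19073*(-79 + X)/561 = -1506767/561 + 19073*X/561)
(W(-418) - 309243)/(-177*(201 - 1) + 492126) = ((-1506767/561 + (19073/561)*(-418)) - 309243)/(-177*(201 - 1) + 492126) = ((-1506767/561 - 724774/51) - 309243)/(-177*200 + 492126) = (-9479281/561 - 309243)/(-35400 + 492126) = -182964604/561/456726 = -182964604/561*1/456726 = -91482302/128111643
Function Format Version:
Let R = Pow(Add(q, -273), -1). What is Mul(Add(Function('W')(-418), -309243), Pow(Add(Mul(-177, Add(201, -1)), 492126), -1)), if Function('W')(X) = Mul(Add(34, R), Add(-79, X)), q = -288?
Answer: Rational(-91482302, 128111643) ≈ -0.71408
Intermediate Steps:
R = Rational(-1, 561) (R = Pow(Add(-288, -273), -1) = Pow(-561, -1) = Rational(-1, 561) ≈ -0.0017825)
Function('W')(X) = Add(Rational(-1506767, 561), Mul(Rational(19073, 561), X)) (Function('W')(X) = Mul(Add(34, Rational(-1, 561)), Add(-79, X)) = Mul(Rational(19073, 561), Add(-79, X)) = Add(Rational(-1506767, 561), Mul(Rational(19073, 561), X)))
Mul(Add(Function('W')(-418), -309243), Pow(Add(Mul(-177, Add(201, -1)), 492126), -1)) = Mul(Add(Add(Rational(-1506767, 561), Mul(Rational(19073, 561), -418)), -309243), Pow(Add(Mul(-177, Add(201, -1)), 492126), -1)) = Mul(Add(Add(Rational(-1506767, 561), Rational(-724774, 51)), -309243), Pow(Add(Mul(-177, 200), 492126), -1)) = Mul(Add(Rational(-9479281, 561), -309243), Pow(Add(-35400, 492126), -1)) = Mul(Rational(-182964604, 561), Pow(456726, -1)) = Mul(Rational(-182964604, 561), Rational(1, 456726)) = Rational(-91482302, 128111643)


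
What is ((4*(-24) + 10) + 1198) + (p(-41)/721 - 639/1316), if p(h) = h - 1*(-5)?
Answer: 150656791/135548 ≈ 1111.5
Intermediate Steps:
p(h) = 5 + h (p(h) = h + 5 = 5 + h)
((4*(-24) + 10) + 1198) + (p(-41)/721 - 639/1316) = ((4*(-24) + 10) + 1198) + ((5 - 41)/721 - 639/1316) = ((-96 + 10) + 1198) + (-36*1/721 - 639*1/1316) = (-86 + 1198) + (-36/721 - 639/1316) = 1112 - 72585/135548 = 150656791/135548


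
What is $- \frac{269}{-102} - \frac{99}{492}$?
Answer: $\frac{20375}{8364} \approx 2.436$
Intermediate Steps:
$- \frac{269}{-102} - \frac{99}{492} = \left(-269\right) \left(- \frac{1}{102}\right) - \frac{33}{164} = \frac{269}{102} - \frac{33}{164} = \frac{20375}{8364}$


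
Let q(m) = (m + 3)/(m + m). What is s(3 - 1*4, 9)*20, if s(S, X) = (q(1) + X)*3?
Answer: 660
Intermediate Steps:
q(m) = (3 + m)/(2*m) (q(m) = (3 + m)/((2*m)) = (3 + m)*(1/(2*m)) = (3 + m)/(2*m))
s(S, X) = 6 + 3*X (s(S, X) = ((1/2)*(3 + 1)/1 + X)*3 = ((1/2)*1*4 + X)*3 = (2 + X)*3 = 6 + 3*X)
s(3 - 1*4, 9)*20 = (6 + 3*9)*20 = (6 + 27)*20 = 33*20 = 660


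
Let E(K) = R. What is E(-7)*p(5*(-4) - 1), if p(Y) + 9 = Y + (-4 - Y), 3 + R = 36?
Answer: -429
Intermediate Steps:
R = 33 (R = -3 + 36 = 33)
E(K) = 33
p(Y) = -13 (p(Y) = -9 + (Y + (-4 - Y)) = -9 - 4 = -13)
E(-7)*p(5*(-4) - 1) = 33*(-13) = -429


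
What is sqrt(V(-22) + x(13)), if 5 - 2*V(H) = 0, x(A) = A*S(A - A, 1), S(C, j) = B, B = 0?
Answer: sqrt(10)/2 ≈ 1.5811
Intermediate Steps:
S(C, j) = 0
x(A) = 0 (x(A) = A*0 = 0)
V(H) = 5/2 (V(H) = 5/2 - 1/2*0 = 5/2 + 0 = 5/2)
sqrt(V(-22) + x(13)) = sqrt(5/2 + 0) = sqrt(5/2) = sqrt(10)/2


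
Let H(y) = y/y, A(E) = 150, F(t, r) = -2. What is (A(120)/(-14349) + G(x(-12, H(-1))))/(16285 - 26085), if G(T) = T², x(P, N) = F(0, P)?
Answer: -1363/3348100 ≈ -0.00040710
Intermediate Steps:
H(y) = 1
x(P, N) = -2
(A(120)/(-14349) + G(x(-12, H(-1))))/(16285 - 26085) = (150/(-14349) + (-2)²)/(16285 - 26085) = (150*(-1/14349) + 4)/(-9800) = (-50/4783 + 4)*(-1/9800) = (19082/4783)*(-1/9800) = -1363/3348100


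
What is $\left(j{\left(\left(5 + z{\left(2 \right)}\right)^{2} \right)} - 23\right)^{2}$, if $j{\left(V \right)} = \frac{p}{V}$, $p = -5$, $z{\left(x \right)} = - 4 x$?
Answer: $\frac{44944}{81} \approx 554.86$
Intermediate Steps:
$j{\left(V \right)} = - \frac{5}{V}$
$\left(j{\left(\left(5 + z{\left(2 \right)}\right)^{2} \right)} - 23\right)^{2} = \left(- \frac{5}{\left(5 - 8\right)^{2}} - 23\right)^{2} = \left(- \frac{5}{\left(-3\right)^{2}} - 23\right)^{2} = \left(- \frac{5}{9} - 23\right)^{2} = \left(- \frac{212}{9}\right)^{2} = \frac{44944}{81}$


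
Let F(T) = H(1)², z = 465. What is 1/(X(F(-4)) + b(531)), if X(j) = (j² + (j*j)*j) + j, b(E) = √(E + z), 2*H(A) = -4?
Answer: 7/505 - √249/3030 ≈ 0.0086536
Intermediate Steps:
H(A) = -2 (H(A) = (½)*(-4) = -2)
F(T) = 4 (F(T) = (-2)² = 4)
b(E) = √(465 + E) (b(E) = √(E + 465) = √(465 + E))
X(j) = j + j² + j³ (X(j) = (j² + j²*j) + j = (j² + j³) + j = j + j² + j³)
1/(X(F(-4)) + b(531)) = 1/(4*(1 + 4 + 4²) + √(465 + 531)) = 1/(4*(1 + 4 + 16) + √996) = 1/(4*21 + 2*√249) = 1/(84 + 2*√249)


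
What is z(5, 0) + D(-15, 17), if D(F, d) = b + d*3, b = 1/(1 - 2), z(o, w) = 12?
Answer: 62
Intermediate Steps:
b = -1 (b = 1/(-1) = -1)
D(F, d) = -1 + 3*d (D(F, d) = -1 + d*3 = -1 + 3*d)
z(5, 0) + D(-15, 17) = 12 + (-1 + 3*17) = 12 + (-1 + 51) = 12 + 50 = 62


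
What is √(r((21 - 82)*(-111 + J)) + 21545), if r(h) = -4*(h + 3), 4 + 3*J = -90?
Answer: I*√118767/3 ≈ 114.88*I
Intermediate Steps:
J = -94/3 (J = -4/3 + (⅓)*(-90) = -4/3 - 30 = -94/3 ≈ -31.333)
r(h) = -12 - 4*h (r(h) = -4*(3 + h) = -12 - 4*h)
√(r((21 - 82)*(-111 + J)) + 21545) = √((-12 - 4*(21 - 82)*(-111 - 94/3)) + 21545) = √((-12 - (-244)*(-427)/3) + 21545) = √((-12 - 4*26047/3) + 21545) = √((-12 - 104188/3) + 21545) = √(-104224/3 + 21545) = √(-39589/3) = I*√118767/3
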